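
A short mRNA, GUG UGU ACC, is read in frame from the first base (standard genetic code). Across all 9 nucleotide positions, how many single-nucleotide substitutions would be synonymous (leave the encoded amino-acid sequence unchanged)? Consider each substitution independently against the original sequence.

7

Codon 1 (GUG, Val): 3 synonymous substitutions.
Codon 2 (UGU, Cys): 1 synonymous substitution.
Codon 3 (ACC, Thr): 3 synonymous substitutions.
Total: 3 + 1 + 3 = 7.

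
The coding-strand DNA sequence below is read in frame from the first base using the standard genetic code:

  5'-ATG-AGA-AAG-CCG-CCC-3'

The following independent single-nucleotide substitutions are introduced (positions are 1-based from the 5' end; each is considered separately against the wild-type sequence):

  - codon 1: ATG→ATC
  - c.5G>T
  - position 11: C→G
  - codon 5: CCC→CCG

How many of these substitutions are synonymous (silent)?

1

Codon 1: ATG (Met) → ATC (Ile) — missense.
Codon 2: AGA (Arg) → ATA (Ile) — missense.
Codon 4: CCG (Pro) → CGG (Arg) — missense.
Codon 5: CCC (Pro) → CCG (Pro) — synonymous.
Synonymous: 1 of 4.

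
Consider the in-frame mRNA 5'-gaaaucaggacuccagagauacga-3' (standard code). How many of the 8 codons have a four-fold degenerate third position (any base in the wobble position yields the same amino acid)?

3

Codon 1 GAA (Glu): third position 2-fold.
Codon 2 AUC (Ile): third position 3-fold.
Codon 3 AGG (Arg): third position 2-fold.
Codon 4 ACU (Thr): third position 4-fold.
Codon 5 CCA (Pro): third position 4-fold.
Codon 6 GAG (Glu): third position 2-fold.
Codon 7 AUA (Ile): third position 3-fold.
Codon 8 CGA (Arg): third position 4-fold.
Four-fold degenerate third positions: 3.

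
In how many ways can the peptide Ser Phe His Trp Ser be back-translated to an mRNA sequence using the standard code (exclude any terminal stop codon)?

144

Ser: 6 codons.
Phe: 2 codons.
His: 2 codons.
Trp: 1 codon.
Ser: 6 codons.
6 × 2 × 2 × 1 × 6 = 144.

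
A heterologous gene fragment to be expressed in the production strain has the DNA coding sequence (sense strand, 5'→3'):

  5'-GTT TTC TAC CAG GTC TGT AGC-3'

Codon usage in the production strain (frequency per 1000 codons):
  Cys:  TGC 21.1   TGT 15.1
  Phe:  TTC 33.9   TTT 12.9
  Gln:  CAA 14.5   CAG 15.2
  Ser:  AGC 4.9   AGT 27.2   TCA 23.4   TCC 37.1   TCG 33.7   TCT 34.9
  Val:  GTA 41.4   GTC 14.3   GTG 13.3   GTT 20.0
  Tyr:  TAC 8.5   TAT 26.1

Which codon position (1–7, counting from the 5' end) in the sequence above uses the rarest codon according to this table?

7

Codon 1 GTT (Val): 20.0 per 1000.
Codon 2 TTC (Phe): 33.9 per 1000.
Codon 3 TAC (Tyr): 8.5 per 1000.
Codon 4 CAG (Gln): 15.2 per 1000.
Codon 5 GTC (Val): 14.3 per 1000.
Codon 6 TGT (Cys): 15.1 per 1000.
Codon 7 AGC (Ser): 4.9 per 1000.
Lowest frequency is 4.9 at codon 7.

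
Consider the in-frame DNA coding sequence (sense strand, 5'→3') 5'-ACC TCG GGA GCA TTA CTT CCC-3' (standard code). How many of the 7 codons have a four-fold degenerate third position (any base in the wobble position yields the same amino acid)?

Codon 1 ACC (Thr): third position 4-fold.
Codon 2 TCG (Ser): third position 4-fold.
Codon 3 GGA (Gly): third position 4-fold.
Codon 4 GCA (Ala): third position 4-fold.
Codon 5 TTA (Leu): third position 2-fold.
Codon 6 CTT (Leu): third position 4-fold.
Codon 7 CCC (Pro): third position 4-fold.
Four-fold degenerate third positions: 6.

6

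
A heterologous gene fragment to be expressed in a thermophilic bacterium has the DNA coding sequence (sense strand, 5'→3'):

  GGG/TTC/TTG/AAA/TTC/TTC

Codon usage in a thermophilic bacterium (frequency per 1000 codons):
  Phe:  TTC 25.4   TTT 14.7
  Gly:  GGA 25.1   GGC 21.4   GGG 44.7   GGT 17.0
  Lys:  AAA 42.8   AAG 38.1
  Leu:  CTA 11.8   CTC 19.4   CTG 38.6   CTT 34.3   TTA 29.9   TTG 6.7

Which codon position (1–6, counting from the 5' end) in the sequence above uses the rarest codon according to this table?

Codon 1 GGG (Gly): 44.7 per 1000.
Codon 2 TTC (Phe): 25.4 per 1000.
Codon 3 TTG (Leu): 6.7 per 1000.
Codon 4 AAA (Lys): 42.8 per 1000.
Codon 5 TTC (Phe): 25.4 per 1000.
Codon 6 TTC (Phe): 25.4 per 1000.
Lowest frequency is 6.7 at codon 3.

3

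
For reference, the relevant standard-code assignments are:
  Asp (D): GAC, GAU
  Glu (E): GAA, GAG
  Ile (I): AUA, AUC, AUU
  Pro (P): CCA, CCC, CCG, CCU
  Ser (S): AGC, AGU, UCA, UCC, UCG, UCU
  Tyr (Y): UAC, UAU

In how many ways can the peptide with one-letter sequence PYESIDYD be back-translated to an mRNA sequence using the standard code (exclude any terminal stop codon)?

Pro: 4 codons.
Tyr: 2 codons.
Glu: 2 codons.
Ser: 6 codons.
Ile: 3 codons.
Asp: 2 codons.
Tyr: 2 codons.
Asp: 2 codons.
4 × 2 × 2 × 6 × 3 × 2 × 2 × 2 = 2304.

2304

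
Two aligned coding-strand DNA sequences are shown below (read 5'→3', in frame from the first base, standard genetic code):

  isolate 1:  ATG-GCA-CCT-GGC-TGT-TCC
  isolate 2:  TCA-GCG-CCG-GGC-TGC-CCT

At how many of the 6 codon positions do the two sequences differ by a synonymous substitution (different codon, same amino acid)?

Codon 1: ATG Met / TCA Ser — nonsynonymous.
Codon 2: GCA Ala / GCG Ala — synonymous.
Codon 3: CCT Pro / CCG Pro — synonymous.
Codon 4: GGC Gly / GGC Gly — identical.
Codon 5: TGT Cys / TGC Cys — synonymous.
Codon 6: TCC Ser / CCT Pro — nonsynonymous.
Synonymous differences: 3.

3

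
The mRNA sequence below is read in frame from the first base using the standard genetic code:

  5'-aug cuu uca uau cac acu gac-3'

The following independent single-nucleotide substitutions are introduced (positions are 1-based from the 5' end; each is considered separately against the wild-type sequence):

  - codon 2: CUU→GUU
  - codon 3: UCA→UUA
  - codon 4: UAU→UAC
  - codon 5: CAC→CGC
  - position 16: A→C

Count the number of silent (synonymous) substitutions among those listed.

Codon 2: CUU (Leu) → GUU (Val) — missense.
Codon 3: UCA (Ser) → UUA (Leu) — missense.
Codon 4: UAU (Tyr) → UAC (Tyr) — synonymous.
Codon 5: CAC (His) → CGC (Arg) — missense.
Codon 6: ACU (Thr) → CCU (Pro) — missense.
Synonymous: 1 of 5.

1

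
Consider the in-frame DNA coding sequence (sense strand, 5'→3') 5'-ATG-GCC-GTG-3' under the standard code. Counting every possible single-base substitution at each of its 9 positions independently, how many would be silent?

Codon 1 (ATG, Met): 0 synonymous substitutions.
Codon 2 (GCC, Ala): 3 synonymous substitutions.
Codon 3 (GTG, Val): 3 synonymous substitutions.
Total: 0 + 3 + 3 = 6.

6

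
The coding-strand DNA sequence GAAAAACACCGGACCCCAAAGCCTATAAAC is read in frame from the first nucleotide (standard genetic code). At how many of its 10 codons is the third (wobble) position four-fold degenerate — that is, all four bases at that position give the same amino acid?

4

Codon 1 GAA (Glu): third position 2-fold.
Codon 2 AAA (Lys): third position 2-fold.
Codon 3 CAC (His): third position 2-fold.
Codon 4 CGG (Arg): third position 4-fold.
Codon 5 ACC (Thr): third position 4-fold.
Codon 6 CCA (Pro): third position 4-fold.
Codon 7 AAG (Lys): third position 2-fold.
Codon 8 CCT (Pro): third position 4-fold.
Codon 9 ATA (Ile): third position 3-fold.
Codon 10 AAC (Asn): third position 2-fold.
Four-fold degenerate third positions: 4.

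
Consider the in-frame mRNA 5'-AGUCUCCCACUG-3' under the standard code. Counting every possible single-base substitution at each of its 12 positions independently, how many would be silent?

Codon 1 (AGU, Ser): 1 synonymous substitution.
Codon 2 (CUC, Leu): 3 synonymous substitutions.
Codon 3 (CCA, Pro): 3 synonymous substitutions.
Codon 4 (CUG, Leu): 4 synonymous substitutions.
Total: 1 + 3 + 3 + 4 = 11.

11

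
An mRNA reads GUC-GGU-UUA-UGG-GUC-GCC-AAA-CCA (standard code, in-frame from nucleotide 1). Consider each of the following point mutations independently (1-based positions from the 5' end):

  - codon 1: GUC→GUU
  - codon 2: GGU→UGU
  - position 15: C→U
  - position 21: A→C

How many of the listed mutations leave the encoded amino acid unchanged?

2

Codon 1: GUC (Val) → GUU (Val) — synonymous.
Codon 2: GGU (Gly) → UGU (Cys) — missense.
Codon 5: GUC (Val) → GUU (Val) — synonymous.
Codon 7: AAA (Lys) → AAC (Asn) — missense.
Synonymous: 2 of 4.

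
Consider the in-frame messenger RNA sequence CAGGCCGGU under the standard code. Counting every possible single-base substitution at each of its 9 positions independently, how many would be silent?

Codon 1 (CAG, Gln): 1 synonymous substitution.
Codon 2 (GCC, Ala): 3 synonymous substitutions.
Codon 3 (GGU, Gly): 3 synonymous substitutions.
Total: 1 + 3 + 3 = 7.

7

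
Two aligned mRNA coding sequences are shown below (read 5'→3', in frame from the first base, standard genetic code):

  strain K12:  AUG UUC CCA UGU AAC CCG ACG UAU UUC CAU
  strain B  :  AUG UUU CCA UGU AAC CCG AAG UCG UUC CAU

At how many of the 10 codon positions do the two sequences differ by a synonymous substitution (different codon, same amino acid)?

Codon 1: AUG Met / AUG Met — identical.
Codon 2: UUC Phe / UUU Phe — synonymous.
Codon 3: CCA Pro / CCA Pro — identical.
Codon 4: UGU Cys / UGU Cys — identical.
Codon 5: AAC Asn / AAC Asn — identical.
Codon 6: CCG Pro / CCG Pro — identical.
Codon 7: ACG Thr / AAG Lys — nonsynonymous.
Codon 8: UAU Tyr / UCG Ser — nonsynonymous.
Codon 9: UUC Phe / UUC Phe — identical.
Codon 10: CAU His / CAU His — identical.
Synonymous differences: 1.

1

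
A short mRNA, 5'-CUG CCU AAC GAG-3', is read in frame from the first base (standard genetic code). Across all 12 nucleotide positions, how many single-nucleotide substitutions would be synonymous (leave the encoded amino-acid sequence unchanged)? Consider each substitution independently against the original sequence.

Codon 1 (CUG, Leu): 4 synonymous substitutions.
Codon 2 (CCU, Pro): 3 synonymous substitutions.
Codon 3 (AAC, Asn): 1 synonymous substitution.
Codon 4 (GAG, Glu): 1 synonymous substitution.
Total: 4 + 3 + 1 + 1 = 9.

9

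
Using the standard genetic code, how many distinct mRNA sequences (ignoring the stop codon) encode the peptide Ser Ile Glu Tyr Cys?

Ser: 6 codons.
Ile: 3 codons.
Glu: 2 codons.
Tyr: 2 codons.
Cys: 2 codons.
6 × 3 × 2 × 2 × 2 = 144.

144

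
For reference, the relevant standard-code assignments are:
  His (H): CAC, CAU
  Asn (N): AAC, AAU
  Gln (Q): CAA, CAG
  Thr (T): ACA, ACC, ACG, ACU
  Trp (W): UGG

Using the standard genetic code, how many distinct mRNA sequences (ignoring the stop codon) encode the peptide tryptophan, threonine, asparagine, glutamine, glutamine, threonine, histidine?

Trp: 1 codon.
Thr: 4 codons.
Asn: 2 codons.
Gln: 2 codons.
Gln: 2 codons.
Thr: 4 codons.
His: 2 codons.
1 × 4 × 2 × 2 × 2 × 4 × 2 = 256.

256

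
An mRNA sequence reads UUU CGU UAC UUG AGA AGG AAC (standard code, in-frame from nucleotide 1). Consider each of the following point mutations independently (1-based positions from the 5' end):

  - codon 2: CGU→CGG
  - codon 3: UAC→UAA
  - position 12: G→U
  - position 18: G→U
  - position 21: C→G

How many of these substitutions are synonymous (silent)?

1

Codon 2: CGU (Arg) → CGG (Arg) — synonymous.
Codon 3: UAC (Tyr) → UAA (Stop) — nonsense.
Codon 4: UUG (Leu) → UUU (Phe) — missense.
Codon 6: AGG (Arg) → AGU (Ser) — missense.
Codon 7: AAC (Asn) → AAG (Lys) — missense.
Synonymous: 1 of 5.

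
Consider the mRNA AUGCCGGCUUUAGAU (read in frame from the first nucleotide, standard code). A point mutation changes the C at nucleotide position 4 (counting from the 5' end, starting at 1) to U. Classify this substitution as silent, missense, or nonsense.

missense

Position 4 falls in codon 2: CCG → Pro.
After the substitution the codon is UCG → Ser.
Pro ≠ Ser, so this is a missense mutation.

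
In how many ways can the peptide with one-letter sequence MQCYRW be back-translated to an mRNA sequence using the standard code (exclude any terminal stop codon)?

48

Met: 1 codon.
Gln: 2 codons.
Cys: 2 codons.
Tyr: 2 codons.
Arg: 6 codons.
Trp: 1 codon.
1 × 2 × 2 × 2 × 6 × 1 = 48.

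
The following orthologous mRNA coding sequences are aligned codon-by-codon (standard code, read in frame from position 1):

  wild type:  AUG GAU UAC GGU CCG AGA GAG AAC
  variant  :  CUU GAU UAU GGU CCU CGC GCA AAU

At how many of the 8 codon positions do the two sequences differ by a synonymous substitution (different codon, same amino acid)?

Codon 1: AUG Met / CUU Leu — nonsynonymous.
Codon 2: GAU Asp / GAU Asp — identical.
Codon 3: UAC Tyr / UAU Tyr — synonymous.
Codon 4: GGU Gly / GGU Gly — identical.
Codon 5: CCG Pro / CCU Pro — synonymous.
Codon 6: AGA Arg / CGC Arg — synonymous.
Codon 7: GAG Glu / GCA Ala — nonsynonymous.
Codon 8: AAC Asn / AAU Asn — synonymous.
Synonymous differences: 4.

4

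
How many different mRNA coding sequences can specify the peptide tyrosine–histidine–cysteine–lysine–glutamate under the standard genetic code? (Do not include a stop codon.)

Tyr: 2 codons.
His: 2 codons.
Cys: 2 codons.
Lys: 2 codons.
Glu: 2 codons.
2 × 2 × 2 × 2 × 2 = 32.

32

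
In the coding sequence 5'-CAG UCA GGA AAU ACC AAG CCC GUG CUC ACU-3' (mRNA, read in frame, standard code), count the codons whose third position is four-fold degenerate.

Codon 1 CAG (Gln): third position 2-fold.
Codon 2 UCA (Ser): third position 4-fold.
Codon 3 GGA (Gly): third position 4-fold.
Codon 4 AAU (Asn): third position 2-fold.
Codon 5 ACC (Thr): third position 4-fold.
Codon 6 AAG (Lys): third position 2-fold.
Codon 7 CCC (Pro): third position 4-fold.
Codon 8 GUG (Val): third position 4-fold.
Codon 9 CUC (Leu): third position 4-fold.
Codon 10 ACU (Thr): third position 4-fold.
Four-fold degenerate third positions: 7.

7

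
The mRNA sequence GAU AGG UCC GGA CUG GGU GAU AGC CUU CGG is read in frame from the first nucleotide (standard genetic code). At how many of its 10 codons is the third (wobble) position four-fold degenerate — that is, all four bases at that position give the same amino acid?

Codon 1 GAU (Asp): third position 2-fold.
Codon 2 AGG (Arg): third position 2-fold.
Codon 3 UCC (Ser): third position 4-fold.
Codon 4 GGA (Gly): third position 4-fold.
Codon 5 CUG (Leu): third position 4-fold.
Codon 6 GGU (Gly): third position 4-fold.
Codon 7 GAU (Asp): third position 2-fold.
Codon 8 AGC (Ser): third position 2-fold.
Codon 9 CUU (Leu): third position 4-fold.
Codon 10 CGG (Arg): third position 4-fold.
Four-fold degenerate third positions: 6.

6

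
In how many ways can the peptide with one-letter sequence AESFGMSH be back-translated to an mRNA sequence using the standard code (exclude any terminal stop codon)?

Ala: 4 codons.
Glu: 2 codons.
Ser: 6 codons.
Phe: 2 codons.
Gly: 4 codons.
Met: 1 codon.
Ser: 6 codons.
His: 2 codons.
4 × 2 × 6 × 2 × 4 × 1 × 6 × 2 = 4608.

4608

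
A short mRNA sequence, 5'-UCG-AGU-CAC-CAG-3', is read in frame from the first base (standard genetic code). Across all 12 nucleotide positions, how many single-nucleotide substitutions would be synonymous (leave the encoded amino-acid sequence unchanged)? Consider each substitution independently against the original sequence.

6

Codon 1 (UCG, Ser): 3 synonymous substitutions.
Codon 2 (AGU, Ser): 1 synonymous substitution.
Codon 3 (CAC, His): 1 synonymous substitution.
Codon 4 (CAG, Gln): 1 synonymous substitution.
Total: 3 + 1 + 1 + 1 = 6.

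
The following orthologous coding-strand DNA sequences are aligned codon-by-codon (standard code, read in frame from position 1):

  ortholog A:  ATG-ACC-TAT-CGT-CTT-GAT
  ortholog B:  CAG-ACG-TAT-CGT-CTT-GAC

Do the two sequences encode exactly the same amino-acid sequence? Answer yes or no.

Codon 1: ATG Met / CAG Gln — nonsynonymous.
Codon 2: ACC Thr / ACG Thr — synonymous.
Codon 3: TAT Tyr / TAT Tyr — identical.
Codon 4: CGT Arg / CGT Arg — identical.
Codon 5: CTT Leu / CTT Leu — identical.
Codon 6: GAT Asp / GAC Asp — synonymous.
Nonsynonymous differences: 1 → different protein.

no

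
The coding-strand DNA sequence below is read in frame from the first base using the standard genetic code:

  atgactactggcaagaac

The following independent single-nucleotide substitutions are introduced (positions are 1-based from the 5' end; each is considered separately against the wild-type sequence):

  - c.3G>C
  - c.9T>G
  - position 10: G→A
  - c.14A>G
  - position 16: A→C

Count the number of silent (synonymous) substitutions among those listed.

1

Codon 1: ATG (Met) → ATC (Ile) — missense.
Codon 3: ACT (Thr) → ACG (Thr) — synonymous.
Codon 4: GGC (Gly) → AGC (Ser) — missense.
Codon 5: AAG (Lys) → AGG (Arg) — missense.
Codon 6: AAC (Asn) → CAC (His) — missense.
Synonymous: 1 of 5.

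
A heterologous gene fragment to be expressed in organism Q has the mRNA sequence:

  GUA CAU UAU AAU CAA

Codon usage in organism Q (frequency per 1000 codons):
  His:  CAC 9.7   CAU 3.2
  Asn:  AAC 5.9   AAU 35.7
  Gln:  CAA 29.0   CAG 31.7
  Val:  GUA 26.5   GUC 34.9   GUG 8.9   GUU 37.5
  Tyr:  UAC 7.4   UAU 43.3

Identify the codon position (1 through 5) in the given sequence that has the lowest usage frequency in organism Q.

Codon 1 GUA (Val): 26.5 per 1000.
Codon 2 CAU (His): 3.2 per 1000.
Codon 3 UAU (Tyr): 43.3 per 1000.
Codon 4 AAU (Asn): 35.7 per 1000.
Codon 5 CAA (Gln): 29.0 per 1000.
Lowest frequency is 3.2 at codon 2.

2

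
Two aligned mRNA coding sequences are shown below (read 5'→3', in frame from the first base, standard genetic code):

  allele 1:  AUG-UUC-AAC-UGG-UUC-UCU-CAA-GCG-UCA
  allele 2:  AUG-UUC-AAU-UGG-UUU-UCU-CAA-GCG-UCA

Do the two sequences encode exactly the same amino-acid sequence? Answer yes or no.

Codon 1: AUG Met / AUG Met — identical.
Codon 2: UUC Phe / UUC Phe — identical.
Codon 3: AAC Asn / AAU Asn — synonymous.
Codon 4: UGG Trp / UGG Trp — identical.
Codon 5: UUC Phe / UUU Phe — synonymous.
Codon 6: UCU Ser / UCU Ser — identical.
Codon 7: CAA Gln / CAA Gln — identical.
Codon 8: GCG Ala / GCG Ala — identical.
Codon 9: UCA Ser / UCA Ser — identical.
Nonsynonymous differences: 0 → same protein.

yes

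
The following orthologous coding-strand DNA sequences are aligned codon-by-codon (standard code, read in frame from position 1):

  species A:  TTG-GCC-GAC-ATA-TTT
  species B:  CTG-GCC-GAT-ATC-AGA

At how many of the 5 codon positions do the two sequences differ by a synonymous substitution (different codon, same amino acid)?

3

Codon 1: TTG Leu / CTG Leu — synonymous.
Codon 2: GCC Ala / GCC Ala — identical.
Codon 3: GAC Asp / GAT Asp — synonymous.
Codon 4: ATA Ile / ATC Ile — synonymous.
Codon 5: TTT Phe / AGA Arg — nonsynonymous.
Synonymous differences: 3.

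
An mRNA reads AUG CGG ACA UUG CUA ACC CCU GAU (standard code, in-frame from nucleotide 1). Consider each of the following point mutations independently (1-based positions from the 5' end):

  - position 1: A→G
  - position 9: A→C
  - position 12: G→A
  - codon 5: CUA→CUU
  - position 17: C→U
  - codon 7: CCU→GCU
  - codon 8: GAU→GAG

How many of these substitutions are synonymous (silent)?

Codon 1: AUG (Met) → GUG (Val) — missense.
Codon 3: ACA (Thr) → ACC (Thr) — synonymous.
Codon 4: UUG (Leu) → UUA (Leu) — synonymous.
Codon 5: CUA (Leu) → CUU (Leu) — synonymous.
Codon 6: ACC (Thr) → AUC (Ile) — missense.
Codon 7: CCU (Pro) → GCU (Ala) — missense.
Codon 8: GAU (Asp) → GAG (Glu) — missense.
Synonymous: 3 of 7.

3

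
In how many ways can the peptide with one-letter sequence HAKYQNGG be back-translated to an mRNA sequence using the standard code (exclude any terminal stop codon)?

His: 2 codons.
Ala: 4 codons.
Lys: 2 codons.
Tyr: 2 codons.
Gln: 2 codons.
Asn: 2 codons.
Gly: 4 codons.
Gly: 4 codons.
2 × 4 × 2 × 2 × 2 × 2 × 4 × 4 = 2048.

2048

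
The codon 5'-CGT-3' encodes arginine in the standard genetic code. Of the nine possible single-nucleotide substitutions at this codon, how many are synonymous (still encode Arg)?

Position 1: none → 0 synonymous.
Position 2: none → 0 synonymous.
Position 3: CGC, CGA, CGG → 3 synonymous.
Total: 0 + 0 + 3 = 3.

3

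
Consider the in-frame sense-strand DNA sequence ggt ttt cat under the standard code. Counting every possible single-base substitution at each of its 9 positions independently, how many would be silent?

5

Codon 1 (GGT, Gly): 3 synonymous substitutions.
Codon 2 (TTT, Phe): 1 synonymous substitution.
Codon 3 (CAT, His): 1 synonymous substitution.
Total: 3 + 1 + 1 = 5.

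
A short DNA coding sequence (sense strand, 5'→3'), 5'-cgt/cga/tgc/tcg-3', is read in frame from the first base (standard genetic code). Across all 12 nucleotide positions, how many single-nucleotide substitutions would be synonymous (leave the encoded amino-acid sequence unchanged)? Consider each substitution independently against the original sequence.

Codon 1 (CGT, Arg): 3 synonymous substitutions.
Codon 2 (CGA, Arg): 4 synonymous substitutions.
Codon 3 (TGC, Cys): 1 synonymous substitution.
Codon 4 (TCG, Ser): 3 synonymous substitutions.
Total: 3 + 4 + 1 + 3 = 11.

11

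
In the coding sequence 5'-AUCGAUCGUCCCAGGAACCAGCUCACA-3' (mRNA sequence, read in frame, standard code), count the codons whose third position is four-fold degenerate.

4

Codon 1 AUC (Ile): third position 3-fold.
Codon 2 GAU (Asp): third position 2-fold.
Codon 3 CGU (Arg): third position 4-fold.
Codon 4 CCC (Pro): third position 4-fold.
Codon 5 AGG (Arg): third position 2-fold.
Codon 6 AAC (Asn): third position 2-fold.
Codon 7 CAG (Gln): third position 2-fold.
Codon 8 CUC (Leu): third position 4-fold.
Codon 9 ACA (Thr): third position 4-fold.
Four-fold degenerate third positions: 4.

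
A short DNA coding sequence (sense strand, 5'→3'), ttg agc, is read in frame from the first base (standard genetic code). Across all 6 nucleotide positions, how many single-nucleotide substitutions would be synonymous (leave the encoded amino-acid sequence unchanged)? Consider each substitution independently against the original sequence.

Codon 1 (TTG, Leu): 2 synonymous substitutions.
Codon 2 (AGC, Ser): 1 synonymous substitution.
Total: 2 + 1 = 3.

3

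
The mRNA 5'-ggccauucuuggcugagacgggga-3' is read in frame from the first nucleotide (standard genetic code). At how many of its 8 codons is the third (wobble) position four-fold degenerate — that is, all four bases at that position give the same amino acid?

5

Codon 1 GGC (Gly): third position 4-fold.
Codon 2 CAU (His): third position 2-fold.
Codon 3 UCU (Ser): third position 4-fold.
Codon 4 UGG (Trp): third position 1-fold.
Codon 5 CUG (Leu): third position 4-fold.
Codon 6 AGA (Arg): third position 2-fold.
Codon 7 CGG (Arg): third position 4-fold.
Codon 8 GGA (Gly): third position 4-fold.
Four-fold degenerate third positions: 5.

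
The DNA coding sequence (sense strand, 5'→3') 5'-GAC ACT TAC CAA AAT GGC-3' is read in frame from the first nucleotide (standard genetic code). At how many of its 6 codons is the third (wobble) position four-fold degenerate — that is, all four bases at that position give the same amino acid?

2

Codon 1 GAC (Asp): third position 2-fold.
Codon 2 ACT (Thr): third position 4-fold.
Codon 3 TAC (Tyr): third position 2-fold.
Codon 4 CAA (Gln): third position 2-fold.
Codon 5 AAT (Asn): third position 2-fold.
Codon 6 GGC (Gly): third position 4-fold.
Four-fold degenerate third positions: 2.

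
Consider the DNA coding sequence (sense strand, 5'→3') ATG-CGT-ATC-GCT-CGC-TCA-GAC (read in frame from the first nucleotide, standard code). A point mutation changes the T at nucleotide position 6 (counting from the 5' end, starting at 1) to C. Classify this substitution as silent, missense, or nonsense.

Position 6 falls in codon 2: CGT → Arg.
After the substitution the codon is CGC → Arg.
Both encode Arg, so the change is synonymous.

silent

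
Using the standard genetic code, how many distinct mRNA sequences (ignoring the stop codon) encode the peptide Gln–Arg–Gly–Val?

Gln: 2 codons.
Arg: 6 codons.
Gly: 4 codons.
Val: 4 codons.
2 × 6 × 4 × 4 = 192.

192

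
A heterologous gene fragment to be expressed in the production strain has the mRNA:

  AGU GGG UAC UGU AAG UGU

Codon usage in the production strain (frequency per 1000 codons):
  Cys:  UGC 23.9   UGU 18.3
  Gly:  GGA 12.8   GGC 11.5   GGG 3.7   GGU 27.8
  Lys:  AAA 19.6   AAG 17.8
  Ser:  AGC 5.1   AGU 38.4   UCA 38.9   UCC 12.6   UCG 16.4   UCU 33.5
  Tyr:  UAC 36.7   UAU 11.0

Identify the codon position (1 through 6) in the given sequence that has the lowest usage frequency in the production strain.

Codon 1 AGU (Ser): 38.4 per 1000.
Codon 2 GGG (Gly): 3.7 per 1000.
Codon 3 UAC (Tyr): 36.7 per 1000.
Codon 4 UGU (Cys): 18.3 per 1000.
Codon 5 AAG (Lys): 17.8 per 1000.
Codon 6 UGU (Cys): 18.3 per 1000.
Lowest frequency is 3.7 at codon 2.

2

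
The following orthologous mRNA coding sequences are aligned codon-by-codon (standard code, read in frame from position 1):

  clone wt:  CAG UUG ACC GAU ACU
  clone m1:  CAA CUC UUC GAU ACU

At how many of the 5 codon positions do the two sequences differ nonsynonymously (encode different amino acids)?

1

Codon 1: CAG Gln / CAA Gln — synonymous.
Codon 2: UUG Leu / CUC Leu — synonymous.
Codon 3: ACC Thr / UUC Phe — nonsynonymous.
Codon 4: GAU Asp / GAU Asp — identical.
Codon 5: ACU Thr / ACU Thr — identical.
Nonsynonymous differences: 1.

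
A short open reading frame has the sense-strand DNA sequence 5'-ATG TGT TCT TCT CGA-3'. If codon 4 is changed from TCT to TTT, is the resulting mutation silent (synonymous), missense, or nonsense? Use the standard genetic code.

missense

Position 11 falls in codon 4: TCT → Ser.
After the substitution the codon is TTT → Phe.
Ser ≠ Phe, so this is a missense mutation.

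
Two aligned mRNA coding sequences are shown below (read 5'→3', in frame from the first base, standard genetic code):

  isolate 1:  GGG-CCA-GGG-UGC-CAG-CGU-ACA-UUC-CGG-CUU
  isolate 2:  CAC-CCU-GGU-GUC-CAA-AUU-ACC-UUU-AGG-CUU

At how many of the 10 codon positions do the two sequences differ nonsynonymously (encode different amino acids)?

3

Codon 1: GGG Gly / CAC His — nonsynonymous.
Codon 2: CCA Pro / CCU Pro — synonymous.
Codon 3: GGG Gly / GGU Gly — synonymous.
Codon 4: UGC Cys / GUC Val — nonsynonymous.
Codon 5: CAG Gln / CAA Gln — synonymous.
Codon 6: CGU Arg / AUU Ile — nonsynonymous.
Codon 7: ACA Thr / ACC Thr — synonymous.
Codon 8: UUC Phe / UUU Phe — synonymous.
Codon 9: CGG Arg / AGG Arg — synonymous.
Codon 10: CUU Leu / CUU Leu — identical.
Nonsynonymous differences: 3.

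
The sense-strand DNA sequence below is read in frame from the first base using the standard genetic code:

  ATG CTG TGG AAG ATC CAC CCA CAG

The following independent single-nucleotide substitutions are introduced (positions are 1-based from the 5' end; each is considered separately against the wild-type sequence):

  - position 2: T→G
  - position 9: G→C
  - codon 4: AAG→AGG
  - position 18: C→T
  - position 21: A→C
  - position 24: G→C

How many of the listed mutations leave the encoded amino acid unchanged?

Codon 1: ATG (Met) → AGG (Arg) — missense.
Codon 3: TGG (Trp) → TGC (Cys) — missense.
Codon 4: AAG (Lys) → AGG (Arg) — missense.
Codon 6: CAC (His) → CAT (His) — synonymous.
Codon 7: CCA (Pro) → CCC (Pro) — synonymous.
Codon 8: CAG (Gln) → CAC (His) — missense.
Synonymous: 2 of 6.

2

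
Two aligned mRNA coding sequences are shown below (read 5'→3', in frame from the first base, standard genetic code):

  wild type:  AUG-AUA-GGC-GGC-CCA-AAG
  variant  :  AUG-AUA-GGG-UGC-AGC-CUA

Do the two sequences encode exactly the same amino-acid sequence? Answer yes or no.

no

Codon 1: AUG Met / AUG Met — identical.
Codon 2: AUA Ile / AUA Ile — identical.
Codon 3: GGC Gly / GGG Gly — synonymous.
Codon 4: GGC Gly / UGC Cys — nonsynonymous.
Codon 5: CCA Pro / AGC Ser — nonsynonymous.
Codon 6: AAG Lys / CUA Leu — nonsynonymous.
Nonsynonymous differences: 3 → different protein.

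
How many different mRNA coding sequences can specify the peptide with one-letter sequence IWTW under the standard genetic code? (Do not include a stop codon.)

12

Ile: 3 codons.
Trp: 1 codon.
Thr: 4 codons.
Trp: 1 codon.
3 × 1 × 4 × 1 = 12.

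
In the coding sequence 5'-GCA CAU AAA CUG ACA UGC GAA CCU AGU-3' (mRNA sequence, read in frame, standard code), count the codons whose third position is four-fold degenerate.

4

Codon 1 GCA (Ala): third position 4-fold.
Codon 2 CAU (His): third position 2-fold.
Codon 3 AAA (Lys): third position 2-fold.
Codon 4 CUG (Leu): third position 4-fold.
Codon 5 ACA (Thr): third position 4-fold.
Codon 6 UGC (Cys): third position 2-fold.
Codon 7 GAA (Glu): third position 2-fold.
Codon 8 CCU (Pro): third position 4-fold.
Codon 9 AGU (Ser): third position 2-fold.
Four-fold degenerate third positions: 4.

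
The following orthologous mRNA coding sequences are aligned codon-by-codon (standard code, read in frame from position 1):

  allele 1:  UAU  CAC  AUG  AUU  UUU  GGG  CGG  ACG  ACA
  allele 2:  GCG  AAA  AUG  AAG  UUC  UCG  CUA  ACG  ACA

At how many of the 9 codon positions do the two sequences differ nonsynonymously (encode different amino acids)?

Codon 1: UAU Tyr / GCG Ala — nonsynonymous.
Codon 2: CAC His / AAA Lys — nonsynonymous.
Codon 3: AUG Met / AUG Met — identical.
Codon 4: AUU Ile / AAG Lys — nonsynonymous.
Codon 5: UUU Phe / UUC Phe — synonymous.
Codon 6: GGG Gly / UCG Ser — nonsynonymous.
Codon 7: CGG Arg / CUA Leu — nonsynonymous.
Codon 8: ACG Thr / ACG Thr — identical.
Codon 9: ACA Thr / ACA Thr — identical.
Nonsynonymous differences: 5.

5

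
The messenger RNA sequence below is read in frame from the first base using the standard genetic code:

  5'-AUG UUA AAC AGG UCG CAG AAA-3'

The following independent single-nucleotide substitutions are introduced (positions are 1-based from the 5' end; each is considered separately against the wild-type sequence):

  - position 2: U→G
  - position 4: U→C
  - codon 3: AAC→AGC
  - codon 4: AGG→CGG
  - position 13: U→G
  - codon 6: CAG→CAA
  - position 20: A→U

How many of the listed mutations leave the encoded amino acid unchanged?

Codon 1: AUG (Met) → AGG (Arg) — missense.
Codon 2: UUA (Leu) → CUA (Leu) — synonymous.
Codon 3: AAC (Asn) → AGC (Ser) — missense.
Codon 4: AGG (Arg) → CGG (Arg) — synonymous.
Codon 5: UCG (Ser) → GCG (Ala) — missense.
Codon 6: CAG (Gln) → CAA (Gln) — synonymous.
Codon 7: AAA (Lys) → AUA (Ile) — missense.
Synonymous: 3 of 7.

3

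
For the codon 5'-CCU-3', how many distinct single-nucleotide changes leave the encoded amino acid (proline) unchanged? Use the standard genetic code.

3

Position 1: none → 0 synonymous.
Position 2: none → 0 synonymous.
Position 3: CCC, CCA, CCG → 3 synonymous.
Total: 0 + 0 + 3 = 3.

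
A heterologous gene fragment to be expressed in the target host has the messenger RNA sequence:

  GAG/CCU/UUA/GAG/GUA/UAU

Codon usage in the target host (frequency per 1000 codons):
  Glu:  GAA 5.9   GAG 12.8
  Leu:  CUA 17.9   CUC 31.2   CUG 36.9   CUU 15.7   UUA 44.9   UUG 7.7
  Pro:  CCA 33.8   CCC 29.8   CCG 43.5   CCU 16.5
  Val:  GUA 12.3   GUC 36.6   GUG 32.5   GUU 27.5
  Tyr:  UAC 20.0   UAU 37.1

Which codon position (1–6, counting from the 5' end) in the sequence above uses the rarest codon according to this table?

5

Codon 1 GAG (Glu): 12.8 per 1000.
Codon 2 CCU (Pro): 16.5 per 1000.
Codon 3 UUA (Leu): 44.9 per 1000.
Codon 4 GAG (Glu): 12.8 per 1000.
Codon 5 GUA (Val): 12.3 per 1000.
Codon 6 UAU (Tyr): 37.1 per 1000.
Lowest frequency is 12.3 at codon 5.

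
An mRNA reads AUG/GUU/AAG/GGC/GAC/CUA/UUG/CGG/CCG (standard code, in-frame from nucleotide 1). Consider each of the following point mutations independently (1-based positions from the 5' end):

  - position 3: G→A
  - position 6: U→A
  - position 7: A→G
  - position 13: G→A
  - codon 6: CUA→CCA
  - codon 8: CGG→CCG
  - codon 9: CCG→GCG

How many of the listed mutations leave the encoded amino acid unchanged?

1

Codon 1: AUG (Met) → AUA (Ile) — missense.
Codon 2: GUU (Val) → GUA (Val) — synonymous.
Codon 3: AAG (Lys) → GAG (Glu) — missense.
Codon 5: GAC (Asp) → AAC (Asn) — missense.
Codon 6: CUA (Leu) → CCA (Pro) — missense.
Codon 8: CGG (Arg) → CCG (Pro) — missense.
Codon 9: CCG (Pro) → GCG (Ala) — missense.
Synonymous: 1 of 7.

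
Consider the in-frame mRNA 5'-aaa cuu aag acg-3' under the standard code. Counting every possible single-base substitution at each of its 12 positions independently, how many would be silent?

Codon 1 (AAA, Lys): 1 synonymous substitution.
Codon 2 (CUU, Leu): 3 synonymous substitutions.
Codon 3 (AAG, Lys): 1 synonymous substitution.
Codon 4 (ACG, Thr): 3 synonymous substitutions.
Total: 1 + 3 + 1 + 3 = 8.

8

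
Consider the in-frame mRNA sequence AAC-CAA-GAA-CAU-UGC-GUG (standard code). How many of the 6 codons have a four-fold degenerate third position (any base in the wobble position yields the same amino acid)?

1

Codon 1 AAC (Asn): third position 2-fold.
Codon 2 CAA (Gln): third position 2-fold.
Codon 3 GAA (Glu): third position 2-fold.
Codon 4 CAU (His): third position 2-fold.
Codon 5 UGC (Cys): third position 2-fold.
Codon 6 GUG (Val): third position 4-fold.
Four-fold degenerate third positions: 1.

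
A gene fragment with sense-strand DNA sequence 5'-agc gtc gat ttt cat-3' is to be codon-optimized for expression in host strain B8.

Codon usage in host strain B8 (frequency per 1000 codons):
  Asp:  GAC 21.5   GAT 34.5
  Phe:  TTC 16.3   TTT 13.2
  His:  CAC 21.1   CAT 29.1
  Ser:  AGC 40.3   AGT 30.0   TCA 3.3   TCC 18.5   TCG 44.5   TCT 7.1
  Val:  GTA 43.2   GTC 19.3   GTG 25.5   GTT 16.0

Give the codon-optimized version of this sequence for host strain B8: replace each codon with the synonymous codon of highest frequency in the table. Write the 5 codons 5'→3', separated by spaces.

TCG GTA GAT TTC CAT

Codon 1 (Ser): best is TCG at 44.5.
Codon 2 (Val): best is GTA at 43.2.
Codon 3 (Asp): best is GAT at 34.5.
Codon 4 (Phe): best is TTC at 16.3.
Codon 5 (His): best is CAT at 29.1.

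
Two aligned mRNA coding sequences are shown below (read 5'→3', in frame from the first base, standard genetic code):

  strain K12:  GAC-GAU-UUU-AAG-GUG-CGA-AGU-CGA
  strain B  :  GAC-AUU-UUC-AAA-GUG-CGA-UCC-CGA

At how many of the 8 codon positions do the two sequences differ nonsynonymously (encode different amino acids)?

Codon 1: GAC Asp / GAC Asp — identical.
Codon 2: GAU Asp / AUU Ile — nonsynonymous.
Codon 3: UUU Phe / UUC Phe — synonymous.
Codon 4: AAG Lys / AAA Lys — synonymous.
Codon 5: GUG Val / GUG Val — identical.
Codon 6: CGA Arg / CGA Arg — identical.
Codon 7: AGU Ser / UCC Ser — synonymous.
Codon 8: CGA Arg / CGA Arg — identical.
Nonsynonymous differences: 1.

1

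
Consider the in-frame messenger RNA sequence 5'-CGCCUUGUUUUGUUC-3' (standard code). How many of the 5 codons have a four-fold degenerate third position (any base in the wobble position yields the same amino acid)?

Codon 1 CGC (Arg): third position 4-fold.
Codon 2 CUU (Leu): third position 4-fold.
Codon 3 GUU (Val): third position 4-fold.
Codon 4 UUG (Leu): third position 2-fold.
Codon 5 UUC (Phe): third position 2-fold.
Four-fold degenerate third positions: 3.

3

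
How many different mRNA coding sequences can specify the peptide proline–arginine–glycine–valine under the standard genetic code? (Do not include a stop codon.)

Pro: 4 codons.
Arg: 6 codons.
Gly: 4 codons.
Val: 4 codons.
4 × 6 × 4 × 4 = 384.

384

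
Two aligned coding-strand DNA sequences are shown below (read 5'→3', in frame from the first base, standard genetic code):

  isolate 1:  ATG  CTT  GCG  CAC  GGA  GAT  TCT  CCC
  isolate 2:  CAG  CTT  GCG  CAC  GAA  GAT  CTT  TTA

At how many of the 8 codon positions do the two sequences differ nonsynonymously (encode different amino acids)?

4

Codon 1: ATG Met / CAG Gln — nonsynonymous.
Codon 2: CTT Leu / CTT Leu — identical.
Codon 3: GCG Ala / GCG Ala — identical.
Codon 4: CAC His / CAC His — identical.
Codon 5: GGA Gly / GAA Glu — nonsynonymous.
Codon 6: GAT Asp / GAT Asp — identical.
Codon 7: TCT Ser / CTT Leu — nonsynonymous.
Codon 8: CCC Pro / TTA Leu — nonsynonymous.
Nonsynonymous differences: 4.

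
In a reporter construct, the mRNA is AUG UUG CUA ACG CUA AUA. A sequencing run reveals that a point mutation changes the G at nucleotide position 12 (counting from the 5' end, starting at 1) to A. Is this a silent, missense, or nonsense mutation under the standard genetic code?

Position 12 falls in codon 4: ACG → Thr.
After the substitution the codon is ACA → Thr.
Both encode Thr, so the change is synonymous.

silent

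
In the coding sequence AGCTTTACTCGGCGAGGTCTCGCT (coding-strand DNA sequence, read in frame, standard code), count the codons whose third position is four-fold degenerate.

6

Codon 1 AGC (Ser): third position 2-fold.
Codon 2 TTT (Phe): third position 2-fold.
Codon 3 ACT (Thr): third position 4-fold.
Codon 4 CGG (Arg): third position 4-fold.
Codon 5 CGA (Arg): third position 4-fold.
Codon 6 GGT (Gly): third position 4-fold.
Codon 7 CTC (Leu): third position 4-fold.
Codon 8 GCT (Ala): third position 4-fold.
Four-fold degenerate third positions: 6.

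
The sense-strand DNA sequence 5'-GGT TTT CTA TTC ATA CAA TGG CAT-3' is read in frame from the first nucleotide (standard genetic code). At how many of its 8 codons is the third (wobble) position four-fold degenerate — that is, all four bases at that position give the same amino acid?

2

Codon 1 GGT (Gly): third position 4-fold.
Codon 2 TTT (Phe): third position 2-fold.
Codon 3 CTA (Leu): third position 4-fold.
Codon 4 TTC (Phe): third position 2-fold.
Codon 5 ATA (Ile): third position 3-fold.
Codon 6 CAA (Gln): third position 2-fold.
Codon 7 TGG (Trp): third position 1-fold.
Codon 8 CAT (His): third position 2-fold.
Four-fold degenerate third positions: 2.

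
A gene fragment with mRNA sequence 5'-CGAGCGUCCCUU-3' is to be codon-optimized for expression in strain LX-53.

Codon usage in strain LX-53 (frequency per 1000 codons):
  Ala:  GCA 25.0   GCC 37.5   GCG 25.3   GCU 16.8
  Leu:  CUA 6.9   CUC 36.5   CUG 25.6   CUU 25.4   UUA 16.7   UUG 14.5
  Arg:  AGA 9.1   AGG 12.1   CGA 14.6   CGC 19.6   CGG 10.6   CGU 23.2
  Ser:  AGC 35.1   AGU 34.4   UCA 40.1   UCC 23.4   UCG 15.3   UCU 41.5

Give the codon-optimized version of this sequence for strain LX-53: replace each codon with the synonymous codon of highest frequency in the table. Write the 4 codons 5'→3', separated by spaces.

Codon 1 (Arg): best is CGU at 23.2.
Codon 2 (Ala): best is GCC at 37.5.
Codon 3 (Ser): best is UCU at 41.5.
Codon 4 (Leu): best is CUC at 36.5.

CGU GCC UCU CUC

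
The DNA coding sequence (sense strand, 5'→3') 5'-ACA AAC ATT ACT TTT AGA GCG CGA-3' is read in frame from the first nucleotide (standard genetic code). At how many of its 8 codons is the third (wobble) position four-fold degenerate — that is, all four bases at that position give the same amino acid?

4

Codon 1 ACA (Thr): third position 4-fold.
Codon 2 AAC (Asn): third position 2-fold.
Codon 3 ATT (Ile): third position 3-fold.
Codon 4 ACT (Thr): third position 4-fold.
Codon 5 TTT (Phe): third position 2-fold.
Codon 6 AGA (Arg): third position 2-fold.
Codon 7 GCG (Ala): third position 4-fold.
Codon 8 CGA (Arg): third position 4-fold.
Four-fold degenerate third positions: 4.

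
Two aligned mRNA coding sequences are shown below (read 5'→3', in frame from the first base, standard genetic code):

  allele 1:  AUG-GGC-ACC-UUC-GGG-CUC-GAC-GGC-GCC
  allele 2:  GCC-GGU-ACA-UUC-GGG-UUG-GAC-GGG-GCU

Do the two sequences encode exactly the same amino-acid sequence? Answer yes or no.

Codon 1: AUG Met / GCC Ala — nonsynonymous.
Codon 2: GGC Gly / GGU Gly — synonymous.
Codon 3: ACC Thr / ACA Thr — synonymous.
Codon 4: UUC Phe / UUC Phe — identical.
Codon 5: GGG Gly / GGG Gly — identical.
Codon 6: CUC Leu / UUG Leu — synonymous.
Codon 7: GAC Asp / GAC Asp — identical.
Codon 8: GGC Gly / GGG Gly — synonymous.
Codon 9: GCC Ala / GCU Ala — synonymous.
Nonsynonymous differences: 1 → different protein.

no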